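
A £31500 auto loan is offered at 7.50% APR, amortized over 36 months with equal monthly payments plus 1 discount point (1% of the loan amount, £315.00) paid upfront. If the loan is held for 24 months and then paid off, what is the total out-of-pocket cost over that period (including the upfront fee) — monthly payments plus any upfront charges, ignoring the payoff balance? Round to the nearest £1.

£23,831

At 7.50% the monthly rate is 0.0062500, so the payment is 31,500 × 0.0062500 / (1 − 1.0062500^−36) = £979.85.
Total outlay = 24 × £979.85 + £315.00 = £23,831.40.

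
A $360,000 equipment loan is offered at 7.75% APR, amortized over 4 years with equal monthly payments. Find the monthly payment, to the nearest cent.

$8,746.47

Monthly rate = 7.75%/12 = 0.0064583; payment = 360,000 × 0.0064583 / (1 − (1+0.0064583)^−48) = $8,746.47.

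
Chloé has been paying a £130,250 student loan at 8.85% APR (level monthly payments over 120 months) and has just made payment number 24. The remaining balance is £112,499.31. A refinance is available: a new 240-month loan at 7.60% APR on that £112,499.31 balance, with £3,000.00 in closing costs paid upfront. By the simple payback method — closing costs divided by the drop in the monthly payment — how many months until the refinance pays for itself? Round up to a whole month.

5 months

Current payment = 130,250 × 8.85%/12 / (1 − (1+0.0073750)^−120) = £1,639.40.
Refinanced payment = 112,499.31 × 0.0063333 / (1 − (1+0.0063333)^−240) = £913.18.
Monthly savings = £1,639.40 − £913.18 = £726.22.
Break-even = £3,000.00 / £726.22 = 4.13 → 5 months.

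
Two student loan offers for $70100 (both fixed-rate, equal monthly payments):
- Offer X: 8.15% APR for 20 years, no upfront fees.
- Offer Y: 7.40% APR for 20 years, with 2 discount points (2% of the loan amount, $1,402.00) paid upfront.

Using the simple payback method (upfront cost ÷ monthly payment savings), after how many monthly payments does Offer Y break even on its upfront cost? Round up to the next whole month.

Offer X: monthly rate = 8.15%/12 = 0.0067917; payment = 70,100 × 0.0067917 / (1 − (1+0.0067917)^−240) = $592.91.
Offer Y: monthly rate = 7.4%/12 = 0.0061667; payment = 70,100 × 0.0061667 / (1 − (1+0.0061667)^−240) = $560.44.
Monthly savings = $592.91 − $560.44 = $32.47.
Break-even = $1,402.00 / $32.47 = 43.18 → 44 months.

44 months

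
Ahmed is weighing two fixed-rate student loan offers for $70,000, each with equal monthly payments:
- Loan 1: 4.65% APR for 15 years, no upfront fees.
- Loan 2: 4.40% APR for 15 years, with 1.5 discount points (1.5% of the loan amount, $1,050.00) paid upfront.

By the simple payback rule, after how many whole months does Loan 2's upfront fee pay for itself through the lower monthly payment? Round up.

Loan 1: at 4.65% the monthly rate is 0.0038750, so the payment is 70,000 × 0.0038750 / (1 − 1.0038750^−180) = $540.88.
Loan 2: monthly rate = 4.4%/12 = 0.0036667; payment = 70,000 × 0.0036667 / (1 − (1+0.0036667)^−180) = $531.92.
Monthly savings = $540.88 − $531.92 = $8.96.
Break-even = $1,050.00 / $8.96 = 117.19 → 118 months.

118 months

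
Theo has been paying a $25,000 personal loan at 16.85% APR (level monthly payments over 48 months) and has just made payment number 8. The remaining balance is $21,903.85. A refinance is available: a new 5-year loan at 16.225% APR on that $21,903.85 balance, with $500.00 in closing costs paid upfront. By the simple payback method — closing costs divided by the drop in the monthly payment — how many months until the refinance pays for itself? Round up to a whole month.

Current payment = 25,000 × 16.85%/12 / (1 − (1+0.0140417)^−48) = $719.44.
Refinanced payment = 21,903.85 × 0.0135208 / (1 − (1+0.0135208)^−60) = $535.28.
Monthly savings = $719.44 − $535.28 = $184.16.
Break-even = $500.00 / $184.16 = 2.72 → 3 months.

3 months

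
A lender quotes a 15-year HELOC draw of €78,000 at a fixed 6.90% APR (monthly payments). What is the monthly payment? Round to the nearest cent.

€696.73

Monthly rate = 6.9%/12 = 0.0057500; payment = 78,000 × 0.0057500 / (1 − (1+0.0057500)^−180) = €696.73.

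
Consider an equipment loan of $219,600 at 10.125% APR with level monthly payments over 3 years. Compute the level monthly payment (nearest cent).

Monthly rate = 10.125%/12 = 0.0084375; payment = 219,600 × 0.0084375 / (1 − (1+0.0084375)^−36) = $7,098.77.

$7,098.77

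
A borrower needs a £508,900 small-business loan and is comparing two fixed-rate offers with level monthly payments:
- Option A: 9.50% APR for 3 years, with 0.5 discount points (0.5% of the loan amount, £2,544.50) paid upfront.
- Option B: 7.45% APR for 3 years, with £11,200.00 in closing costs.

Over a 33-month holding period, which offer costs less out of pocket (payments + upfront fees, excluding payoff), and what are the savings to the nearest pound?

Option A: monthly rate = 9.5%/12 = 0.0079167; payment = 508,900 × 0.0079167 / (1 − (1+0.0079167)^−36) = £16,301.57.
Option B: at 7.45% the monthly rate is 0.0062083, so the payment is 508,900 × 0.0062083 / (1 − 1.0062083^−36) = £15,818.27.
Over 33 months: Option A costs 33 × £16,301.57 + £2,544.50 = £540,496.31; Option B costs 33 × £15,818.27 + £11,200.00 = £533,202.91.
Option B is cheaper by £540,496.31 − £533,202.91 = £7,293.40.

Option B by £7,293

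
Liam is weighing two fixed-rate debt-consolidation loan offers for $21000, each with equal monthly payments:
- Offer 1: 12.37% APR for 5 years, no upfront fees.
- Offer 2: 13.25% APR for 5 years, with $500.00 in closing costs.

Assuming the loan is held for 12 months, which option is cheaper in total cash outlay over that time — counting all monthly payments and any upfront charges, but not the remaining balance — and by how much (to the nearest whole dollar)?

Offer 1 by $613

Offer 1: monthly rate = 12.37%/12 = 0.0103083; payment = 21,000 × 0.0103083 / (1 − (1+0.0103083)^−60) = $471.07.
Offer 2: at 13.25% the monthly rate is 0.0110417, so the payment is 21,000 × 0.0110417 / (1 − 1.0110417^−60) = $480.51.
Over 12 months: Offer 1 costs 12 × $471.07 = $5,652.84; Offer 2 costs 12 × $480.51 + $500.00 = $6,266.12.
Offer 1 is cheaper by $6,266.12 − $5,652.84 = $613.28.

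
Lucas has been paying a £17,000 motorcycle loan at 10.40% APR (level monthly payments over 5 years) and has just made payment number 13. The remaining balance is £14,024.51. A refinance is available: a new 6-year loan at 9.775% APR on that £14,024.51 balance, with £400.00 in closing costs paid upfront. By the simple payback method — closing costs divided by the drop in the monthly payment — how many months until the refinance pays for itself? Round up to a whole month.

Current payment = 17,000 × 10.4%/12 / (1 − (1+0.0086667)^−60) = £364.55.
Refinanced payment = 14,024.51 × 0.0081458 / (1 − (1+0.0081458)^−72) = £258.23.
Monthly savings = £364.55 − £258.23 = £106.32.
Break-even = £400.00 / £106.32 = 3.76 → 4 months.

4 months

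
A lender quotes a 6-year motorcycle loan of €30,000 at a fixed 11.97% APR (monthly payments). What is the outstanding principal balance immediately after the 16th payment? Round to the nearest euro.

With monthly rate i = 11.97%/12 = 0.0099750, the balance after k of n payments is P · [(1+i)^n − (1+i)^k] / [(1+i)^n − 1].
(1+0.0099750)^72 = 2.04345422 and (1+0.0099750)^16 = 1.17211434, so the balance is 30,000 × (2.04345422 − 1.17211434) / (2.04345422 − 1) = €25,051.60.

€25,052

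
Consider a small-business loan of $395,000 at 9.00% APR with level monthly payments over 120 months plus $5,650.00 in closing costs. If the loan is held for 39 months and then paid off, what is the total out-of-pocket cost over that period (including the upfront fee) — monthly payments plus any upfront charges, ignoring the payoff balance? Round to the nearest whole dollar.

Monthly rate = 9%/12 = 0.0075000; payment = 395,000 × 0.0075000 / (1 − (1+0.0075000)^−120) = $5,003.69.
Total outlay = 39 × $5,003.69 + $5,650.00 = $200,793.91.

$200,794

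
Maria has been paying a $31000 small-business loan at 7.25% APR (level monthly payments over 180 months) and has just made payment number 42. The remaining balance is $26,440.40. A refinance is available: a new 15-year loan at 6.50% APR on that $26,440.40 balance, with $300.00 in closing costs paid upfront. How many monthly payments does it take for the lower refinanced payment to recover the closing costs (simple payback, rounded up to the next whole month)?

6 months

Current payment = 31,000 × 7.25%/12 / (1 − (1+0.0060417)^−180) = $282.99.
Refinanced payment = 26,440.40 × 0.0054167 / (1 − (1+0.0054167)^−180) = $230.32.
Monthly savings = $282.99 − $230.32 = $52.67.
Break-even = $300.00 / $52.67 = 5.70 → 6 months.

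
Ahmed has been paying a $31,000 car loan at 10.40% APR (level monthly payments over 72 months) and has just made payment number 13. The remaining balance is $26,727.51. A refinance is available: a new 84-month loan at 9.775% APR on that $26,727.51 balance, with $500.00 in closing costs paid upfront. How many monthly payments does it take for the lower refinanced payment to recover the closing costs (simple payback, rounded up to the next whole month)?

Current payment = 31,000 × 10.4%/12 / (1 − (1+0.0086667)^−72) = $580.57.
Refinanced payment = 26,727.51 × 0.0081458 / (1 − (1+0.0081458)^−84) = $440.61.
Monthly savings = $580.57 − $440.61 = $139.96.
Break-even = $500.00 / $139.96 = 3.57 → 4 months.

4 months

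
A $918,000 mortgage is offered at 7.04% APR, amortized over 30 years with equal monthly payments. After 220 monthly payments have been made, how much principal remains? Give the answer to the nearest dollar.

$584,400

With monthly rate i = 7.04%/12 = 0.0058667, the balance after k of n payments is P · [(1+i)^n − (1+i)^k] / [(1+i)^n − 1].
(1+0.0058667)^360 = 8.21390889 and (1+0.0058667)^220 = 3.62152589, so the balance is 918,000 × (8.21390889 − 3.62152589) / (8.21390889 − 1) = $584,399.89.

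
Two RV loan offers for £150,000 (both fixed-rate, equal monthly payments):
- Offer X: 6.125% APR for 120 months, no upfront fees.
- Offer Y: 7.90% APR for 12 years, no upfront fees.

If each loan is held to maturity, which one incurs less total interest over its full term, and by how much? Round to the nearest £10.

Offer X by £31,660

Offer X: monthly rate = 6.125%/12 = 0.0051042; payment = 150,000 × 0.0051042 / (1 − (1+0.0051042)^−120) = £1,674.74.
Total interest on Offer X = 120 × £1,674.74 − £150,000 = £50,968.80.
Offer Y: monthly rate = 7.9%/12 = 0.0065833; payment = 150,000 × 0.0065833 / (1 − (1+0.0065833)^−144) = £1,615.47.
Total interest on Offer Y = 144 × £1,615.47 − £150,000 = £82,627.68.
Offer X is lower by £31,658.88.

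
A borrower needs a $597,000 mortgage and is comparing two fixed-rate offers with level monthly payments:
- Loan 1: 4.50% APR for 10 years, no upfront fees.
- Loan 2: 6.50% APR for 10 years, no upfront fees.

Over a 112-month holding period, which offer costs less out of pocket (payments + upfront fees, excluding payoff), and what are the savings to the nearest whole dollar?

Loan 1: monthly rate = 4.5%/12 = 0.0037500; payment = 597,000 × 0.0037500 / (1 − (1+0.0037500)^−120) = $6,187.21.
Loan 2: monthly rate = 6.5%/12 = 0.0054167; payment = 597,000 × 0.0054167 / (1 − (1+0.0054167)^−120) = $6,778.81.
Over 112 months: Loan 1 costs 112 × $6,187.21 = $692,967.52; Loan 2 costs 112 × $6,778.81 = $759,226.72.
Loan 1 is cheaper by $759,226.72 − $692,967.52 = $66,259.20.

Loan 1 by $66,259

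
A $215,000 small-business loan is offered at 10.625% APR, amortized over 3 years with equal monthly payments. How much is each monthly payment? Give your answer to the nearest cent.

$7,000.70

Monthly rate = 10.625%/12 = 0.0088542; payment = 215,000 × 0.0088542 / (1 − (1+0.0088542)^−36) = $7,000.70.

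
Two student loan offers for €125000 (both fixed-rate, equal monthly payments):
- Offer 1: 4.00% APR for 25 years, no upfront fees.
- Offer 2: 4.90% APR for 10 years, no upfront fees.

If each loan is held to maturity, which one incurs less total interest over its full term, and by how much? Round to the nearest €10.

Offer 1: monthly rate = 4%/12 = 0.0033333; payment = 125,000 × 0.0033333 / (1 − (1+0.0033333)^−300) = €659.80.
Total interest on Offer 1 = 300 × €659.80 − €125,000 = €72,940.00.
Offer 2: at 4.90% the monthly rate is 0.0040833, so the payment is 125,000 × 0.0040833 / (1 − 1.0040833^−120) = €1,319.72.
Total interest on Offer 2 = 120 × €1,319.72 − €125,000 = €33,366.40.
Offer 2 is lower by €39,573.60.

Offer 2 by €39,570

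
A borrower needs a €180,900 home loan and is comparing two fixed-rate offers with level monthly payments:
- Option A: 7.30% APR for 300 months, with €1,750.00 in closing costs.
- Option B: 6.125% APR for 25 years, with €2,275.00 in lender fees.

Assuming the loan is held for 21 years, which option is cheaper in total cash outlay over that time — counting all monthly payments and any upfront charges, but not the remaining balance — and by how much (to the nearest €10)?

Option B by €33,240

Option A: at 7.30% the monthly rate is 0.0060833, so the payment is 180,900 × 0.0060833 / (1 − 1.0060833^−300) = €1,313.39.
Option B: at 6.125% the monthly rate is 0.0051042, so the payment is 180,900 × 0.0051042 / (1 − 1.0051042^−300) = €1,179.40.
Over 252 months: Option A costs 252 × €1,313.39 + €1,750.00 = €332,724.28; Option B costs 252 × €1,179.40 + €2,275.00 = €299,483.80.
Option B is cheaper by €332,724.28 − €299,483.80 = €33,240.48.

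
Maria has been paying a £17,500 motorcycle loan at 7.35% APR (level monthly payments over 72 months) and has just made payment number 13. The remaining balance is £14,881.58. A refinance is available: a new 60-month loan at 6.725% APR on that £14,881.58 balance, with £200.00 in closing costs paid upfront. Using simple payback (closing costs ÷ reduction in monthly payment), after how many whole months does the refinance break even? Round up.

24 months

Current payment = 17,500 × 7.35%/12 / (1 − (1+0.0061250)^−72) = £301.31.
Refinanced payment = 14,881.58 × 0.0056042 / (1 − (1+0.0056042)^−60) = £292.75.
Monthly savings = £301.31 − £292.75 = £8.56.
Break-even = £200.00 / £8.56 = 23.36 → 24 months.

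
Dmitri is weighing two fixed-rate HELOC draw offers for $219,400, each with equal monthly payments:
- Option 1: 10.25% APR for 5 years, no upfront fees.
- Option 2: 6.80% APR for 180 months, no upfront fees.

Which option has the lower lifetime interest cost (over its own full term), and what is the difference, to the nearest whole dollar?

Option 1 by $69,246

Option 1: monthly rate = 10.25%/12 = 0.0085417; payment = 219,400 × 0.0085417 / (1 − (1+0.0085417)^−60) = $4,688.64.
Total interest on Option 1 = 60 × $4,688.64 − $219,400 = $61,918.40.
Option 2: monthly rate = 6.8%/12 = 0.0056667; payment = 219,400 × 0.0056667 / (1 − (1+0.0056667)^−180) = $1,947.58.
Total interest on Option 2 = 180 × $1,947.58 − $219,400 = $131,164.40.
Option 1 is lower by $69,246.00.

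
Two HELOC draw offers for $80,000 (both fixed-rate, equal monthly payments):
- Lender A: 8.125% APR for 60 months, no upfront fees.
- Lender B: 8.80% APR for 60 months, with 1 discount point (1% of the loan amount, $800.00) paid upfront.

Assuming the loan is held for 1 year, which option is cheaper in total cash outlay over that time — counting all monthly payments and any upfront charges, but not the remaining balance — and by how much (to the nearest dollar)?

Lender A by $1,112

Lender A: monthly rate = 8.125%/12 = 0.0067708; payment = 80,000 × 0.0067708 / (1 − (1+0.0067708)^−60) = $1,626.90.
Lender B: at 8.80% the monthly rate is 0.0073333, so the payment is 80,000 × 0.0073333 / (1 − 1.0073333^−60) = $1,652.91.
Over 12 months: Lender A costs 12 × $1,626.90 = $19,522.80; Lender B costs 12 × $1,652.91 + $800.00 = $20,634.92.
Lender A is cheaper by $20,634.92 − $19,522.80 = $1,112.12.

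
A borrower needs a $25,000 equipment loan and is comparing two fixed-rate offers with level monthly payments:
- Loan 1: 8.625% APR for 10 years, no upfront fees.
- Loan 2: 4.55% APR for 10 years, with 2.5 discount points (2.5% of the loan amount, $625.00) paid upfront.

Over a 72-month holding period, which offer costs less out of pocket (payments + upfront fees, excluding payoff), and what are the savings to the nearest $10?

Loan 2 by $3,110

Loan 1: at 8.625% the monthly rate is 0.0071875, so the payment is 25,000 × 0.0071875 / (1 − 1.0071875^−120) = $311.64.
Loan 2: monthly rate = 4.55%/12 = 0.0037917; payment = 25,000 × 0.0037917 / (1 − (1+0.0037917)^−120) = $259.70.
Over 72 months: Loan 1 costs 72 × $311.64 = $22,438.08; Loan 2 costs 72 × $259.70 + $625.00 = $19,323.40.
Loan 2 is cheaper by $22,438.08 − $19,323.40 = $3,114.68.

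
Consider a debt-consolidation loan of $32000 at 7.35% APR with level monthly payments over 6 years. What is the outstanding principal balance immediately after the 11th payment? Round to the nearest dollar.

With monthly rate i = 7.35%/12 = 0.0061250, the balance after k of n payments is P · [(1+i)^n − (1+i)^k] / [(1+i)^n − 1].
(1+0.0061250)^72 = 1.55217151 and (1+0.0061250)^11 = 1.06947674, so the balance is 32,000 × (1.55217151 − 1.06947674) / (1.55217151 − 1) = $27,973.61.

$27,974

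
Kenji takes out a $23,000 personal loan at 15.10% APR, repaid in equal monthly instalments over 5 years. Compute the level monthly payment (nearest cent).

$548.38

Monthly rate = 15.1%/12 = 0.0125833; payment = 23,000 × 0.0125833 / (1 − (1+0.0125833)^−60) = $548.38.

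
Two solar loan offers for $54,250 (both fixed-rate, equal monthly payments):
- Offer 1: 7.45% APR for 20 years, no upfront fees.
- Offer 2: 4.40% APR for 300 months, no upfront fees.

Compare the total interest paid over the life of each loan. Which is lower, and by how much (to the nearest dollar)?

Offer 2 by $14,950

Offer 1: at 7.45% the monthly rate is 0.0062083, so the payment is 54,250 × 0.0062083 / (1 − 1.0062083^−240) = $435.38.
Total interest on Offer 1 = 240 × $435.38 − $54,250 = $50,241.20.
Offer 2: monthly rate = 4.4%/12 = 0.0036667; payment = 54,250 × 0.0036667 / (1 − (1+0.0036667)^−300) = $298.47.
Total interest on Offer 2 = 300 × $298.47 − $54,250 = $35,291.00.
Offer 2 is lower by $14,950.20.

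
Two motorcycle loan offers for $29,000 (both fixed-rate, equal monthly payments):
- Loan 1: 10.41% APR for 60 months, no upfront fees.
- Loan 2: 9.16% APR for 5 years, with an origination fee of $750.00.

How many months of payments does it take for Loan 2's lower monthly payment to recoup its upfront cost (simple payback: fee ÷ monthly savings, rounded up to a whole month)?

43 months

Loan 1: monthly rate = 10.41%/12 = 0.0086750; payment = 29,000 × 0.0086750 / (1 − (1+0.0086750)^−60) = $622.03.
Loan 2: monthly rate = 9.16%/12 = 0.0076333; payment = 29,000 × 0.0076333 / (1 − (1+0.0076333)^−60) = $604.25.
Monthly savings = $622.03 − $604.25 = $17.78.
Break-even = $750.00 / $17.78 = 42.18 → 43 months.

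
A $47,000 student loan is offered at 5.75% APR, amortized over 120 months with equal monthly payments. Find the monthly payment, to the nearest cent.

At 5.75% the monthly rate is 0.0047917, so the payment is 47,000 × 0.0047917 / (1 − 1.0047917^−120) = $515.92.

$515.92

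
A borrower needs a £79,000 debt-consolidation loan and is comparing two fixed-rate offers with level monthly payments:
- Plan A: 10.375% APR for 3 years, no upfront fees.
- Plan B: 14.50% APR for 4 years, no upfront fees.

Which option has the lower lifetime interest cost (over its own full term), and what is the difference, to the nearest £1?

Plan A by £12,306

Plan A: at 10.375% the monthly rate is 0.0086458, so the payment is 79,000 × 0.0086458 / (1 − 1.0086458^−36) = £2,563.04.
Total interest on Plan A = 36 × £2,563.04 − £79,000 = £13,269.44.
Plan B: monthly rate = 14.5%/12 = 0.0120833; payment = 79,000 × 0.0120833 / (1 − (1+0.0120833)^−48) = £2,178.66.
Total interest on Plan B = 48 × £2,178.66 − £79,000 = £25,575.68.
Plan A is lower by £12,306.24.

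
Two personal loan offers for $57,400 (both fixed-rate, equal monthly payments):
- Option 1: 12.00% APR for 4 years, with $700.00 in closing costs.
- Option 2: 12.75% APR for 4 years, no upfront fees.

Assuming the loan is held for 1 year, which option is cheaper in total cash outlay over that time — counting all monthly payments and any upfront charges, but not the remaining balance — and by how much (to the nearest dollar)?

Option 2 by $445

Option 1: monthly rate = 12%/12 = 0.0100000; payment = 57,400 × 0.0100000 / (1 − (1+0.0100000)^−48) = $1,511.56.
Option 2: monthly rate = 12.75%/12 = 0.0106250; payment = 57,400 × 0.0106250 / (1 − (1+0.0106250)^−48) = $1,532.79.
Over 12 months: Option 1 costs 12 × $1,511.56 + $700.00 = $18,838.72; Option 2 costs 12 × $1,532.79 = $18,393.48.
Option 2 is cheaper by $18,838.72 − $18,393.48 = $445.24.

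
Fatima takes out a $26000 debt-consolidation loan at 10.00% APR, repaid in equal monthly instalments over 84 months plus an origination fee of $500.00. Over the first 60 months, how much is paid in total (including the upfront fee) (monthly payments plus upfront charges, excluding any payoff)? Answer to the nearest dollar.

$26,398

Monthly rate = 10%/12 = 0.0083333; payment = 26,000 × 0.0083333 / (1 − (1+0.0083333)^−84) = $431.63.
Total outlay = 60 × $431.63 + $500.00 = $26,397.80.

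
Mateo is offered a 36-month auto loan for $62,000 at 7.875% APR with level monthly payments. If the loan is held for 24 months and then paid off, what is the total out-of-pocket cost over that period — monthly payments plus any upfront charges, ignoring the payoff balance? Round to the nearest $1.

$46,543

At 7.875% the monthly rate is 0.0065625, so the payment is 62,000 × 0.0065625 / (1 − 1.0065625^−36) = $1,939.28.
Total outlay = 24 × $1,939.28 = $46,542.72.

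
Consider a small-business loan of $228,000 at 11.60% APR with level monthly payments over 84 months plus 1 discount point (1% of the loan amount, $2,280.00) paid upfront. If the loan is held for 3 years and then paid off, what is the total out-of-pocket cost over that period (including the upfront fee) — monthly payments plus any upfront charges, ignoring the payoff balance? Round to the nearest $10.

$145,420

Monthly rate = 11.6%/12 = 0.0096667; payment = 228,000 × 0.0096667 / (1 − (1+0.0096667)^−84) = $3,976.21.
Total outlay = 36 × $3,976.21 + $2,280.00 = $145,423.56.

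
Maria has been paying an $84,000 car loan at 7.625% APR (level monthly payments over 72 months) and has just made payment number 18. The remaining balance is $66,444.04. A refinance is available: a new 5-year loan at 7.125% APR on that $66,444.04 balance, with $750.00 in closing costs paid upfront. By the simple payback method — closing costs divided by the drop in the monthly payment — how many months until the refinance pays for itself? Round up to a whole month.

Current payment = 84,000 × 7.625%/12 / (1 − (1+0.0063542)^−72) = $1,457.46.
Refinanced payment = 66,444.04 × 0.0059375 / (1 − (1+0.0059375)^−60) = $1,319.59.
Monthly savings = $1,457.46 − $1,319.59 = $137.87.
Break-even = $750.00 / $137.87 = 5.44 → 6 months.

6 months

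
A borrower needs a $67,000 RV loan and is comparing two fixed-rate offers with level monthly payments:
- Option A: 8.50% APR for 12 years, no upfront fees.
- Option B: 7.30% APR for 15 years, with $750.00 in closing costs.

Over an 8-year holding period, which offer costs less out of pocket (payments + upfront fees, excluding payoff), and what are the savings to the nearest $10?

Option B by $11,750

Option A: at 8.50% the monthly rate is 0.0070833, so the payment is 67,000 × 0.0070833 / (1 − 1.0070833^−144) = $743.74.
Option B: at 7.30% the monthly rate is 0.0060833, so the payment is 67,000 × 0.0060833 / (1 − 1.0060833^−180) = $613.51.
Over 96 months: Option A costs 96 × $743.74 = $71,399.04; Option B costs 96 × $613.51 + $750.00 = $59,646.96.
Option B is cheaper by $71,399.04 − $59,646.96 = $11,752.08.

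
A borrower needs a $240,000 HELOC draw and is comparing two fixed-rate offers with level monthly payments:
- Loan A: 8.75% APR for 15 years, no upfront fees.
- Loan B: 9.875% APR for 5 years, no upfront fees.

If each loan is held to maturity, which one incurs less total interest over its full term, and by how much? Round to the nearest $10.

Loan A: at 8.75% the monthly rate is 0.0072917, so the payment is 240,000 × 0.0072917 / (1 − 1.0072917^−180) = $2,398.68.
Total interest on Loan A = 180 × $2,398.68 − $240,000 = $191,762.40.
Loan B: at 9.875% the monthly rate is 0.0082292, so the payment is 240,000 × 0.0082292 / (1 − 1.0082292^−60) = $5,084.54.
Total interest on Loan B = 60 × $5,084.54 − $240,000 = $65,072.40.
Loan B is lower by $126,690.00.

Loan B by $126,690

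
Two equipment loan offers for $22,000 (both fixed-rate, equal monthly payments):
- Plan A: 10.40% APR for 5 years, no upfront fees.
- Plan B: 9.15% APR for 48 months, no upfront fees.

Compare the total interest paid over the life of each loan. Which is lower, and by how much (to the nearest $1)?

Plan B by $1,953

Plan A: at 10.40% the monthly rate is 0.0086667, so the payment is 22,000 × 0.0086667 / (1 − 1.0086667^−60) = $471.78.
Total interest on Plan A = 60 × $471.78 − $22,000 = $6,306.80.
Plan B: at 9.15% the monthly rate is 0.0076250, so the payment is 22,000 × 0.0076250 / (1 − 1.0076250^−48) = $549.04.
Total interest on Plan B = 48 × $549.04 − $22,000 = $4,353.92.
Plan B is lower by $1,952.88.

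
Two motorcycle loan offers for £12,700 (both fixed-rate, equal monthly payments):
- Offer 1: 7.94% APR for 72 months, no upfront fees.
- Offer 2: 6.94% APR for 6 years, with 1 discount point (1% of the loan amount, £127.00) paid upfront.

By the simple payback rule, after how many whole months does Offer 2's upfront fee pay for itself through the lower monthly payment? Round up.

Offer 1: at 7.94% the monthly rate is 0.0066167, so the payment is 12,700 × 0.0066167 / (1 − 1.0066167^−72) = £222.30.
Offer 2: at 6.94% the monthly rate is 0.0057833, so the payment is 12,700 × 0.0057833 / (1 − 1.0057833^−72) = £216.16.
Monthly savings = £222.30 − £216.16 = £6.14.
Break-even = £127.00 / £6.14 = 20.68 → 21 months.

21 months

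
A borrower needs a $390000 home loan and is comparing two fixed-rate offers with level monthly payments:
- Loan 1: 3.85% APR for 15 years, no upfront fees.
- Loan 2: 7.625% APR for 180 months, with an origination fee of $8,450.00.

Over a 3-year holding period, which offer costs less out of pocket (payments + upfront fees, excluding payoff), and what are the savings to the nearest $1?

Loan 1 by $36,802

Loan 1: monthly rate = 3.85%/12 = 0.0032083; payment = 390,000 × 0.0032083 / (1 − (1+0.0032083)^−180) = $2,855.56.
Loan 2: monthly rate = 7.625%/12 = 0.0063542; payment = 390,000 × 0.0063542 / (1 − (1+0.0063542)^−180) = $3,643.11.
Over 36 months: Loan 1 costs 36 × $2,855.56 = $102,800.16; Loan 2 costs 36 × $3,643.11 + $8,450.00 = $139,601.96.
Loan 1 is cheaper by $139,601.96 − $102,800.16 = $36,801.80.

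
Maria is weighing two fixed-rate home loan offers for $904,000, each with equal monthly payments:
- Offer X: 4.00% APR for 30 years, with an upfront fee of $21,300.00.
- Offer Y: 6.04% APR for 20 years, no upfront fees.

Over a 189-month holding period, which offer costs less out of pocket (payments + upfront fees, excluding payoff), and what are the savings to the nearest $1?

Offer X by $391,019

Offer X: at 4.00% the monthly rate is 0.0033333, so the payment is 904,000 × 0.0033333 / (1 − 1.0033333^−360) = $4,315.83.
Offer Y: at 6.04% the monthly rate is 0.0050333, so the payment is 904,000 × 0.0050333 / (1 − 1.0050333^−240) = $6,497.41.
Over 189 months: Offer X costs 189 × $4,315.83 + $21,300.00 = $836,991.87; Offer Y costs 189 × $6,497.41 = $1,228,010.49.
Offer X is cheaper by $1,228,010.49 − $836,991.87 = $391,018.62.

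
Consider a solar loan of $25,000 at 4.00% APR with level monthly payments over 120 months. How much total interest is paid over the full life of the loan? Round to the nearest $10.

$5,370

Monthly rate = 4%/12 = 0.0033333; payment = 25,000 × 0.0033333 / (1 − (1+0.0033333)^−120) = $253.11.
Total paid = 120 × $253.11 = $30,373.20; interest = $30,373.20 − $25,000 = $5,373.20.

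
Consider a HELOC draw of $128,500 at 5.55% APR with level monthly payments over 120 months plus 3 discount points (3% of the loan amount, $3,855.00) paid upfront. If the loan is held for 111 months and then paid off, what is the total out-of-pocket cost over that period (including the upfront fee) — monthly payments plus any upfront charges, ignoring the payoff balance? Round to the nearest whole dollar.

$159,005

Monthly rate = 5.55%/12 = 0.0046250; payment = 128,500 × 0.0046250 / (1 − (1+0.0046250)^−120) = $1,397.75.
Total outlay = 111 × $1,397.75 + $3,855.00 = $159,005.25.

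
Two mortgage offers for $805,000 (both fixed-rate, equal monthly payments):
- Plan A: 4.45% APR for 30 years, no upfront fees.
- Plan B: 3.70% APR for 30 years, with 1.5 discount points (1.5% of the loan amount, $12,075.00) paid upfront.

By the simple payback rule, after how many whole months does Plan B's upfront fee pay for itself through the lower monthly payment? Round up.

Plan A: at 4.45% the monthly rate is 0.0037083, so the payment is 805,000 × 0.0037083 / (1 − 1.0037083^−360) = $4,054.94.
Plan B: at 3.70% the monthly rate is 0.0030833, so the payment is 805,000 × 0.0030833 / (1 − 1.0030833^−360) = $3,705.28.
Monthly savings = $4,054.94 − $3,705.28 = $349.66.
Break-even = $12,075.00 / $349.66 = 34.53 → 35 months.

35 months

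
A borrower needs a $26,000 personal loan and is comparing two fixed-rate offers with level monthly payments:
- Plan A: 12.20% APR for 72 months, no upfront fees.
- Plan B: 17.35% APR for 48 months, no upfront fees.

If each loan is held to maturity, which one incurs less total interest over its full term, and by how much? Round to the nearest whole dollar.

Plan B by $555

Plan A: monthly rate = 12.2%/12 = 0.0101667; payment = 26,000 × 0.0101667 / (1 − (1+0.0101667)^−72) = $511.01.
Total interest on Plan A = 72 × $511.01 − $26,000 = $10,792.72.
Plan B: at 17.35% the monthly rate is 0.0144583, so the payment is 26,000 × 0.0144583 / (1 − 1.0144583^−48) = $754.95.
Total interest on Plan B = 48 × $754.95 − $26,000 = $10,237.60.
Plan B is lower by $555.12.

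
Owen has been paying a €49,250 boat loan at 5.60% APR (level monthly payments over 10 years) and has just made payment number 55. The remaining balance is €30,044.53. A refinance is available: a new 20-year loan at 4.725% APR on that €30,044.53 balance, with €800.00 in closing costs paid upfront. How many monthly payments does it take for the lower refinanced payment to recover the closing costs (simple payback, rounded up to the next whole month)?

3 months

Current payment = 49,250 × 5.6%/12 / (1 − (1+0.0046667)^−120) = €536.94.
Refinanced payment = 30,044.53 × 0.0039375 / (1 − (1+0.0039375)^−240) = €193.74.
Monthly savings = €536.94 − €193.74 = €343.20.
Break-even = €800.00 / €343.20 = 2.33 → 3 months.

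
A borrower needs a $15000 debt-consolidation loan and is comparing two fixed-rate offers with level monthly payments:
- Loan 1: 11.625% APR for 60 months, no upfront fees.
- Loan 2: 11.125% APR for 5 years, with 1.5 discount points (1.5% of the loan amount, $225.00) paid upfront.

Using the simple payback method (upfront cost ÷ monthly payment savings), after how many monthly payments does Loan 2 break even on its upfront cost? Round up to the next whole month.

60 months

Loan 1: monthly rate = 11.625%/12 = 0.0096875; payment = 15,000 × 0.0096875 / (1 − (1+0.0096875)^−60) = $330.83.
Loan 2: monthly rate = 11.125%/12 = 0.0092708; payment = 15,000 × 0.0092708 / (1 − (1+0.0092708)^−60) = $327.07.
Monthly savings = $330.83 − $327.07 = $3.76.
Break-even = $225.00 / $3.76 = 59.84 → 60 months.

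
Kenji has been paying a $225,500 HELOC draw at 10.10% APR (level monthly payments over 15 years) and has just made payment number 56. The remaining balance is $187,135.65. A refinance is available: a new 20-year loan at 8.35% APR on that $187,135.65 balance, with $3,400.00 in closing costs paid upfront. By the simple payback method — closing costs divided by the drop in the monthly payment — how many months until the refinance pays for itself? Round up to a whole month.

Current payment = 225,500 × 10.1%/12 / (1 − (1+0.0084167)^−180) = $2,437.05.
Refinanced payment = 187,135.65 × 0.0069583 / (1 − (1+0.0069583)^−240) = $1,606.28.
Monthly savings = $2,437.05 − $1,606.28 = $830.77.
Break-even = $3,400.00 / $830.77 = 4.09 → 5 months.

5 months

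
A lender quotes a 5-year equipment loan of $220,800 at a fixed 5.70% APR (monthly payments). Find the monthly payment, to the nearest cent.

At 5.70% the monthly rate is 0.0047500, so the payment is 220,800 × 0.0047500 / (1 − 1.0047500^−60) = $4,237.95.

$4,237.95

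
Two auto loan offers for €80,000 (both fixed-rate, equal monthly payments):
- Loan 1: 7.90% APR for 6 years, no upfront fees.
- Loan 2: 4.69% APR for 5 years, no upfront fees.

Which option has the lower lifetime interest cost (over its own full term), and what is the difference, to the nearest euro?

Loan 2 by €10,809

Loan 1: at 7.90% the monthly rate is 0.0065833, so the payment is 80,000 × 0.0065833 / (1 − 1.0065833^−72) = €1,398.76.
Total interest on Loan 1 = 72 × €1,398.76 − €80,000 = €20,710.72.
Loan 2: monthly rate = 4.69%/12 = 0.0039083; payment = 80,000 × 0.0039083 / (1 − (1+0.0039083)^−60) = €1,498.36.
Total interest on Loan 2 = 60 × €1,498.36 − €80,000 = €9,901.60.
Loan 2 is lower by €10,809.12.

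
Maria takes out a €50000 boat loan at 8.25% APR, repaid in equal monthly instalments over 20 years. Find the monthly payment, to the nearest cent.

Monthly rate = 8.25%/12 = 0.0068750; payment = 50,000 × 0.0068750 / (1 − (1+0.0068750)^−240) = €426.03.

€426.03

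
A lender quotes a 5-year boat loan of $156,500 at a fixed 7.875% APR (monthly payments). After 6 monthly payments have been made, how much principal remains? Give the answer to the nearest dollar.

$143,467

With monthly rate i = 7.875%/12 = 0.0065625, the balance after k of n payments is P · [(1+i)^n − (1+i)^k] / [(1+i)^n − 1].
(1+0.0065625)^60 = 1.48062402 and (1+0.0065625)^6 = 1.04002668, so the balance is 156,500 × (1.48062402 − 1.04002668) / (1.48062402 − 1) = $143,466.58.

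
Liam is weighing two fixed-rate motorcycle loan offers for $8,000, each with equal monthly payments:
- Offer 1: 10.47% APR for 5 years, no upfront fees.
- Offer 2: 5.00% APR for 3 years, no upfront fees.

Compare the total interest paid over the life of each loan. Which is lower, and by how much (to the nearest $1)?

Offer 2 by $1,678

Offer 1: monthly rate = 10.47%/12 = 0.0087250; payment = 8,000 × 0.0087250 / (1 − (1+0.0087250)^−60) = $171.83.
Total interest on Offer 1 = 60 × $171.83 − $8,000 = $2,309.80.
Offer 2: at 5.00% the monthly rate is 0.0041667, so the payment is 8,000 × 0.0041667 / (1 − 1.0041667^−36) = $239.77.
Total interest on Offer 2 = 36 × $239.77 − $8,000 = $631.72.
Offer 2 is lower by $1,678.08.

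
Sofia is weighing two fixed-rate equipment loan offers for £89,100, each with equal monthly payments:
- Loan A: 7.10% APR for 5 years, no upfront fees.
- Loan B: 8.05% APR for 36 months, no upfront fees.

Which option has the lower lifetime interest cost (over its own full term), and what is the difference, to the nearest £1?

Loan A: monthly rate = 7.1%/12 = 0.0059167; payment = 89,100 × 0.0059167 / (1 − (1+0.0059167)^−60) = £1,768.49.
Total interest on Loan A = 60 × £1,768.49 − £89,100 = £17,009.40.
Loan B: at 8.05% the monthly rate is 0.0067083, so the payment is 89,100 × 0.0067083 / (1 − 1.0067083^−36) = £2,794.13.
Total interest on Loan B = 36 × £2,794.13 − £89,100 = £11,488.68.
Loan B is lower by £5,520.72.

Loan B by £5,521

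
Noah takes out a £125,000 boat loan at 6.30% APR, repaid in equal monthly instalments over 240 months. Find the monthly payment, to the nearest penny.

At 6.30% the monthly rate is 0.0052500, so the payment is 125,000 × 0.0052500 / (1 − 1.0052500^−240) = £917.31.

£917.31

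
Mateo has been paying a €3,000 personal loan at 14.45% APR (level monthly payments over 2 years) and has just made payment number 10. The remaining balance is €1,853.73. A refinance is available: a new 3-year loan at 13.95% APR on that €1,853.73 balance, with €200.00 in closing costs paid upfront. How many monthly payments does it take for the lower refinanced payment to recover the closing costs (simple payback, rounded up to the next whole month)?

Current payment = 3,000 × 14.45%/12 / (1 − (1+0.0120417)^−24) = €144.68.
Refinanced payment = 1,853.73 × 0.0116250 / (1 − (1+0.0116250)^−36) = €63.31.
Monthly savings = €144.68 − €63.31 = €81.37.
Break-even = €200.00 / €81.37 = 2.46 → 3 months.

3 months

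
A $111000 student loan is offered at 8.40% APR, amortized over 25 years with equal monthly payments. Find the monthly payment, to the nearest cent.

$886.33

At 8.40% the monthly rate is 0.0070000, so the payment is 111,000 × 0.0070000 / (1 − 1.0070000^−300) = $886.33.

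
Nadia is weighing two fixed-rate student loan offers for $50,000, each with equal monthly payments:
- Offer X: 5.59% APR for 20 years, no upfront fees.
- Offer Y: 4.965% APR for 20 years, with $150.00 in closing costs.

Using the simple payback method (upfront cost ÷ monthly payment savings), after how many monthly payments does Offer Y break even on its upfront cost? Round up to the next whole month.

Offer X: at 5.59% the monthly rate is 0.0046583, so the payment is 50,000 × 0.0046583 / (1 − 1.0046583^−240) = $346.49.
Offer Y: at 4.965% the monthly rate is 0.0041375, so the payment is 50,000 × 0.0041375 / (1 − 1.0041375^−240) = $329.01.
Monthly savings = $346.49 − $329.01 = $17.48.
Break-even = $150.00 / $17.48 = 8.58 → 9 months.

9 months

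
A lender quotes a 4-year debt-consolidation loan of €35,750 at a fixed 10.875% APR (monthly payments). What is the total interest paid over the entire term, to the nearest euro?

At 10.875% the monthly rate is 0.0090625, so the payment is 35,750 × 0.0090625 / (1 − 1.0090625^−48) = €921.81.
Total paid = 48 × €921.81 = €44,246.88; interest = €44,246.88 − €35,750 = €8,496.88.

€8,497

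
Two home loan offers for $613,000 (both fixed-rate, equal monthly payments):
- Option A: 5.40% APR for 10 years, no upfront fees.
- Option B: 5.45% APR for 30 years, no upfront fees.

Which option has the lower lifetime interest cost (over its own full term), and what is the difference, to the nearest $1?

Option A by $451,403

Option A: monthly rate = 5.4%/12 = 0.0045000; payment = 613,000 × 0.0045000 / (1 − (1+0.0045000)^−120) = $6,622.33.
Total interest on Option A = 120 × $6,622.33 − $613,000 = $181,679.60.
Option B: at 5.45% the monthly rate is 0.0045417, so the payment is 613,000 × 0.0045417 / (1 − 1.0045417^−360) = $3,461.34.
Total interest on Option B = 360 × $3,461.34 − $613,000 = $633,082.40.
Option A is lower by $451,402.80.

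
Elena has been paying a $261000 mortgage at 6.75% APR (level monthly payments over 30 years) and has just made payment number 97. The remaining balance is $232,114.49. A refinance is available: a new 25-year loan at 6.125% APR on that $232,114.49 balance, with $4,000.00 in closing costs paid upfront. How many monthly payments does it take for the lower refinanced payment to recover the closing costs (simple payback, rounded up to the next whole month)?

Current payment = 261,000 × 6.75%/12 / (1 − (1+0.0056250)^−360) = $1,692.84.
Refinanced payment = 232,114.49 × 0.0051042 / (1 − (1+0.0051042)^−300) = $1,513.30.
Monthly savings = $1,692.84 − $1,513.30 = $179.54.
Break-even = $4,000.00 / $179.54 = 22.28 → 23 months.

23 months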